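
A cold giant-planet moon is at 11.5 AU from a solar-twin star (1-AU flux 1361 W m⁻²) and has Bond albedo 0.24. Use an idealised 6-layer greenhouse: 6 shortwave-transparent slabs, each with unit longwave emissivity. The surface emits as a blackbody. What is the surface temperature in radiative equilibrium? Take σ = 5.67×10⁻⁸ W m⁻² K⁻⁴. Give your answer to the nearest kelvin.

125 K

By the inverse-square law, S = 1361/11.5² = 10.29 W m⁻².
OLR = S(1−α)/4 = 1.955 W m⁻²; the top layer radiates at T_e = 76.63 K.
For an N-layer opaque stack, T_s⁴ = (N+1)T_e⁴, hence T_s = (7)^(1/4)×76.63 K = 124.6 K.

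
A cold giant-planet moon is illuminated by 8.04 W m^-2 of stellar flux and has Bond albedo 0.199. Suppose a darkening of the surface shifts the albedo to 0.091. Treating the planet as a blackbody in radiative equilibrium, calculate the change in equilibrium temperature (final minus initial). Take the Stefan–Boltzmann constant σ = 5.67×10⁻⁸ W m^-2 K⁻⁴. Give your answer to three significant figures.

2.35 K

Initial: T₁ = [S(1−0.199)/(4σ)]^(1/4) = 73.00 K.
After:  T₂ = [8.040·0.909/(4σ)]^(1/4) = 75.34 K.
Change: 75.34 − 73.00 = 2.345 K.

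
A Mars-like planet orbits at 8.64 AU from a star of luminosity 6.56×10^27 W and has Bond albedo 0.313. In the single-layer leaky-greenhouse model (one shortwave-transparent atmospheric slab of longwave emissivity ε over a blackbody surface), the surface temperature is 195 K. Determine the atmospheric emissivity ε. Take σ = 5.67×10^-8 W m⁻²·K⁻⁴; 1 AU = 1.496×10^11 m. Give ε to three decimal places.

d = 8.64 × 1.496×10^11 m = 1.293×10^12 m.
Flux at the orbit: S = L/(4πd²) = 6.56×10^27/(4π·(1.29×10^12)²) = 312.5 W m⁻².
First, T_e = [312.5·(1−0.313)/(4σ)]^(1/4) = 175.4 K.
T_s⁴ = T_e⁴·2/(2−ε) → ε = 2 − 2(T_e/T_s)⁴ = 2 − 2·(175.4/195)⁴ = 0.6908.

0.691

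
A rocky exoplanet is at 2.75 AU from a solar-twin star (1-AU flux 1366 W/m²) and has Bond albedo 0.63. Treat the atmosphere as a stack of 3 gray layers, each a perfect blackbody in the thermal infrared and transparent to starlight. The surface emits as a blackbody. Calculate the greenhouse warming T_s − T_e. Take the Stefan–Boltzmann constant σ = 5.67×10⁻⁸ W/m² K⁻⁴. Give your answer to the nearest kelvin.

54 kelvin

By the inverse-square law, S = 1366/2.75² = 180.6 W/m².
The effective emission temperature is T_e = [S(1−α)/(4σ)]^¼ = 131.0 K.
Surface: T_s = (4)^¼·T_e = 185.3 K.
Warming: T_s − T_e = 54.27 K.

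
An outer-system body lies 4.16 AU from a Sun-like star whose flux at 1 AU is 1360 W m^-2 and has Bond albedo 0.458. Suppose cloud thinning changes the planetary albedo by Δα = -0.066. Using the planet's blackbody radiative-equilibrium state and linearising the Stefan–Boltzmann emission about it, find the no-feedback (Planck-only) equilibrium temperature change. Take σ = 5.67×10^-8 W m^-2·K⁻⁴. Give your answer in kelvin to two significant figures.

By the inverse-square law, S = 1360/4.16² = 78.59 W m^-2.
Unperturbed T_e = [78.59·(1−0.458)/(4σ)]^¼ = 117.1 K.
ΔF = −(S/4)Δα = −(78.59/4)×(-0.066) = 1.297 W m^-2.
The Planck feedback parameter is 4σT_e³ = 0.3639 W m^-2/K.
Hence the no-feedback warming is ΔF/(4σT_e³) = 3.56 K.

3.6 K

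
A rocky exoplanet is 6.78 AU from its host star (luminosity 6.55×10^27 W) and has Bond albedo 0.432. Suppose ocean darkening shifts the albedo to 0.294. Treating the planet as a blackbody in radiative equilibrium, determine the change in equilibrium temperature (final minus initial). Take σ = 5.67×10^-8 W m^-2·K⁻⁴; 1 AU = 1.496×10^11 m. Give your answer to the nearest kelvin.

d = 6.78 × 1.496×10^11 m = 1.014×10^12 m.
S = L/(4πd²) = 506.7 W m^-2.
Before: T₁ = [506.7·0.568/(4σ)]^(1/4) = 188.7 K.
After:  T₂ = [506.7·0.706/(4σ)]^(1/4) = 199.3 K.
Change: 199.3 − 188.7 = 10.55 K.

11 kelvin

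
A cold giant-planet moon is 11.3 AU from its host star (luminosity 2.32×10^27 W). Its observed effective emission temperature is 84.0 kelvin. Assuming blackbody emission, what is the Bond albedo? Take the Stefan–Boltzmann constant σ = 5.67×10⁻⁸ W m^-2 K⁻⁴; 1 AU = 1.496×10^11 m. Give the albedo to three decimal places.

0.825

d = 11.3 × 1.496×10^11 m = 1.690×10^12 m.
Spreading L over a sphere of radius d: S = 2.32×10^27/(4π·1.69×10^12²) = 64.60 W m^-2.
Rearranging the radiative balance, α = 1 − 4σT⁴/S.
σT⁴ = 2.823 W m^-2, so 4σT⁴ = 11.29 W m^-2.
Hence α = 1 − 11.29/64.60 = 0.8252.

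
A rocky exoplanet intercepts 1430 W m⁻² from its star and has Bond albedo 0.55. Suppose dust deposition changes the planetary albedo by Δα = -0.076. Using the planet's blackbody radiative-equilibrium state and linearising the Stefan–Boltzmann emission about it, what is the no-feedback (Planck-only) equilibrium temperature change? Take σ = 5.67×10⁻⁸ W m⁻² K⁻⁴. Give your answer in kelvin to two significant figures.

Unperturbed T_e = [1430·(1−0.55)/(4σ)]^¼ = 230.8 K.
TOA radiative forcing: ΔF = −S·Δα/4 = −1430·(-0.076)/4 = 27.17 W m⁻².
Planck response: λ_P = 4σT_e³ = 4·5.67×10⁻⁸·(230.8)³ = 2.788 W m⁻²/K.
ΔT₀ = ΔF/λ_P = 27.17/2.788 = 9.74 K.

9.7 K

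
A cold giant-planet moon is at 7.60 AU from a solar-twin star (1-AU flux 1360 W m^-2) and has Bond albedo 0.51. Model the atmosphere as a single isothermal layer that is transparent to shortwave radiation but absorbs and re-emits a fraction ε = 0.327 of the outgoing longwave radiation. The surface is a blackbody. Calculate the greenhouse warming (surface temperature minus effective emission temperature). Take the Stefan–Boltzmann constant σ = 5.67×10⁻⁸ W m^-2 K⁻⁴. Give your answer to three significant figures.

By the inverse-square law, S = 1360/7.60² = 23.55 W m^-2.
At the top of the atmosphere, σT_e⁴ = S(1−α)/4 = 2.884 W m^-2, giving T_e = 84.45 K.
For a single slab of emissivity ε, T_s⁴ = 2T_e⁴/(2−ε); thus T_s = 84.45·(1.195)^(1/4) = 88.31 K.
Greenhouse warming: T_s − T_e = 3.855 K.

3.85 K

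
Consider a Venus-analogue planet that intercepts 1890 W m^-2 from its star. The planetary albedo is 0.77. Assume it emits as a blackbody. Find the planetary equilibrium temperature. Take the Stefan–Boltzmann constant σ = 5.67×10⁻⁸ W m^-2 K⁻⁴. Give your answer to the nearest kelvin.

209 kelvin

The planet absorbs (1−α)S over its disc πR² and re-emits over 4πR², so the mean absorbed flux is (1−0.77)·1890/4 = 108.7 W m^-2.
Balancing against σT⁴: T = (108.7/5.67×10⁻⁸)^(1/4) = 209.2 K.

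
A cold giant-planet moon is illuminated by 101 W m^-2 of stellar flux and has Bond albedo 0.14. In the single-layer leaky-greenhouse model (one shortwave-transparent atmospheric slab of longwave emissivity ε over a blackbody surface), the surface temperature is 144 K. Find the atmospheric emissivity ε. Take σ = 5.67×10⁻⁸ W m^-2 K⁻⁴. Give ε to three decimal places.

0.219

Effective temperature: T_e = [S(1−α)/(4σ)]^(1/4) = 139.9 K.
Inverting T_s⁴ = 2T_e⁴/(2−ε): (T_e/T_s)⁴ = 0.8907, so ε = 2(1 − 0.8907) = 0.2186.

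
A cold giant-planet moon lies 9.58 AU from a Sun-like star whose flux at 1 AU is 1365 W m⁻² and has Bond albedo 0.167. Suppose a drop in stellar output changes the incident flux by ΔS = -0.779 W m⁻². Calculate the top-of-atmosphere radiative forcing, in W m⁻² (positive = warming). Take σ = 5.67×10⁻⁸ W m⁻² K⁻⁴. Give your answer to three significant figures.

-0.162 W m⁻²

Flux at the orbit: S = 1365/(9.58)² = 14.87 W m⁻².
TOA radiative forcing: ΔF = (1−α)ΔS/4 = 0.833·(-0.779)/4 = -0.1622 W m⁻².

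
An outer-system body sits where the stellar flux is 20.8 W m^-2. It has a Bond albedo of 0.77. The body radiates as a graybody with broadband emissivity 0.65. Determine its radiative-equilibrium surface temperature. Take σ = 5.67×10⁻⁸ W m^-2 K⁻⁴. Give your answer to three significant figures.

The planet absorbs (1−α)S over its disc πR² and re-emits over 4πR², so the mean absorbed flux is (1−0.77)·20.80/4 = 1.196 W m^-2.
Radiative balance εσT⁴ = 1.196 gives T = [1.196/(0.65·σ)]^(1/4) = 75.48 K.

75.5 K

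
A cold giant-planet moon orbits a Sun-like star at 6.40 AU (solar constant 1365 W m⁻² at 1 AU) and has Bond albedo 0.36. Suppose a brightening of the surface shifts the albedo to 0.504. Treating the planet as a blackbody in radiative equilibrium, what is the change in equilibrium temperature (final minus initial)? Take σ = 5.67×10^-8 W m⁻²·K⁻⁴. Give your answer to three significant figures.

-6.08 K

By the inverse-square law, S = 1365/6.40² = 33.33 W m⁻².
With α = 0.36, T₁ = 98.48 K.
After:  T₂ = [33.33·0.496/(4σ)]^(1/4) = 92.40 K.
ΔT = T₂ − T₁ = -6.079 K.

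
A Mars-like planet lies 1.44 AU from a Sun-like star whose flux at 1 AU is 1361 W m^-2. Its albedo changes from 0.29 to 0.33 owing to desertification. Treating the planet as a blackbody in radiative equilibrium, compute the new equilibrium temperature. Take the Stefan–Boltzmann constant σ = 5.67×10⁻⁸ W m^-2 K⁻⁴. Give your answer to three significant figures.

By the inverse-square law, S = 1361/1.44² = 656.3 W m^-2.
New equilibrium: T₂ = [(1−0.33)·656.3/(4σ)]^(1/4) = 209.8 K.

210 K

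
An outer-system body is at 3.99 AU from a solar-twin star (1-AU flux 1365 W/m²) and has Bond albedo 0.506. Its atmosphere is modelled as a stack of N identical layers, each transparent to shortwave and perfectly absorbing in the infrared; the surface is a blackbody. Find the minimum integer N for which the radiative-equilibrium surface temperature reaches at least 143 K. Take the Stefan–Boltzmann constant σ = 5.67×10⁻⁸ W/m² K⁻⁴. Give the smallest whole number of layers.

2

Irradiance scales as 1/d², so S = 1365 W/m² × (1/3.99)² = 85.74 W/m².
OLR = S(1−α)/4 = 10.59 W/m²; the top layer radiates at T_e = 116.9 K.
Since T_s⁴ = (N+1)T_e⁴, we need N ≥ (T_s/T_e)⁴ − 1 = 1.239.
So N ≥ 1.239; the smallest integer is N = 2.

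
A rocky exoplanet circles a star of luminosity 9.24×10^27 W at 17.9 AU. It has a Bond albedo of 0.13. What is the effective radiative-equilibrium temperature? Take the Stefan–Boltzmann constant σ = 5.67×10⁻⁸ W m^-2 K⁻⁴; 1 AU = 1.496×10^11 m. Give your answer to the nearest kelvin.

d = 17.9 × 1.496×10^11 m = 2.678×10^12 m.
Spreading L over a sphere of radius d: S = 9.24×10^27/(4π·2.68×10^12²) = 102.5 W m^-2.
The planet absorbs (1−α)S over its disc πR² and re-emits over 4πR², so the mean absorbed flux is (1−0.13)·102.5/4 = 22.30 W m^-2.
Set σT⁴ = 22.30 → T = (22.30/σ)^(1/4) = 140.8 K.

141 K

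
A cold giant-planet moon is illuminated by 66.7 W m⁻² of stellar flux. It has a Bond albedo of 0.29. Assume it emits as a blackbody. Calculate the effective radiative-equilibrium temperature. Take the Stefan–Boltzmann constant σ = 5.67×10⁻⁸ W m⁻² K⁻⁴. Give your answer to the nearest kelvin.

The planet absorbs (1−α)S over its disc πR² and re-emits over 4πR², so the mean absorbed flux is (1−0.29)·66.70/4 = 11.84 W m⁻².
Set σT⁴ = 11.84 → T = (11.84/σ)^(1/4) = 120.2 K.

120 kelvin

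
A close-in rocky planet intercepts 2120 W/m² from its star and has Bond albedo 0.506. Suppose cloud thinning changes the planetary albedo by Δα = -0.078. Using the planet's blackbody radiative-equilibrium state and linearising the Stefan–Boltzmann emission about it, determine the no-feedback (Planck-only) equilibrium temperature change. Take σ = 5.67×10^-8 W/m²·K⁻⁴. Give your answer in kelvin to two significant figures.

The baseline emission temperature is T_e = 260.7 K.
TOA radiative forcing: ΔF = −S·Δα/4 = −2120·(-0.078)/4 = 41.34 W/m².
Linearising σT⁴ gives d(σT⁴)/dT = 4σT_e³ = 4.018 W/m² per K.
ΔT₀ = ΔF/λ_P = 41.34/4.018 = 10.3 K.

10 K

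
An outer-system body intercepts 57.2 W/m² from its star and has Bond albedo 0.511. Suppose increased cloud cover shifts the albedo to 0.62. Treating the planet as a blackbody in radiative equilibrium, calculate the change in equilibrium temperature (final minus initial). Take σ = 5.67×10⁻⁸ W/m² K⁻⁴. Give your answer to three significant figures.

-6.44 kelvin

Initial: T₁ = [S(1−0.511)/(4σ)]^(1/4) = 105.4 K.
After:  T₂ = [57.20·0.38/(4σ)]^(1/4) = 98.94 K.
Change: 98.94 − 105.4 = -6.439 K.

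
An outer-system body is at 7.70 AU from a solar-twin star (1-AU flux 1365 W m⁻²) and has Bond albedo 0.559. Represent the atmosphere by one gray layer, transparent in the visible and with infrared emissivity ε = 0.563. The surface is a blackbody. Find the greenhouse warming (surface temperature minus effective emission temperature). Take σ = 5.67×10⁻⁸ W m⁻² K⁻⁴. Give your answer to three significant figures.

7.05 K

Irradiance scales as 1/d², so S = 1365 W m⁻² × (1/7.70)² = 23.02 W m⁻².
The planet radiates to space at T_e = [S(1−α)/(4σ)]^(1/4) = 81.80 K.
For a single slab of emissivity ε, T_s⁴ = 2T_e⁴/(2−ε); thus T_s = 81.80·(1.392)^(1/4) = 88.84 K.
Greenhouse warming: T_s − T_e = 7.048 K.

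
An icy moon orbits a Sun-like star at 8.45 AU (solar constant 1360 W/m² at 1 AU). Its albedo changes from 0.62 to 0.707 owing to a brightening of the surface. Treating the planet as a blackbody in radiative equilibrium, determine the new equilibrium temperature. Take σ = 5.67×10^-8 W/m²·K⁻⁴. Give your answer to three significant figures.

Flux at the orbit: S = 1360/(8.45)² = 19.05 W/m².
T₂ = [S(1−α₂)/(4σ)]^(1/4) = [19.05·0.293/(4σ)]^(1/4) = 70.43 K.

70.4 K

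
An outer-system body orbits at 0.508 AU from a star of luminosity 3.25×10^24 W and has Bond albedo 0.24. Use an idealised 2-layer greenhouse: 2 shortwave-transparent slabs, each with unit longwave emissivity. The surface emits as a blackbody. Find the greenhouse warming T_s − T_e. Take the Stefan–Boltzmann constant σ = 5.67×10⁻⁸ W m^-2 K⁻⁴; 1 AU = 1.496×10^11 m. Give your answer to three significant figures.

35.0 kelvin

d = 0.508 × 1.496×10^11 m = 7.600×10^10 m.
Spreading L over a sphere of radius d: S = 3.25×10^24/(4π·7.60×10^10²) = 44.78 W m^-2.
The effective emission temperature is T_e = [S(1−α)/(4σ)]^¼ = 110.7 K.
Surface: T_s = (3)^¼·T_e = 145.7 K.
So the greenhouse effect raises the surface by 145.7 − 110.7 = 34.98 K.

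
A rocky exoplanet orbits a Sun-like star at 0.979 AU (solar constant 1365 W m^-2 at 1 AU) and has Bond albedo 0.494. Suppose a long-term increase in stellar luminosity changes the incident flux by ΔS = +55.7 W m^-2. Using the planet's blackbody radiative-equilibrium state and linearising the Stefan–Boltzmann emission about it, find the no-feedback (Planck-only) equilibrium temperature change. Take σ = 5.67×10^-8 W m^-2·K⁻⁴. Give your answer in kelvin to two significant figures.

Flux at the orbit: S = 1365/(0.979)² = 1424 W m^-2.
Reference equilibrium: T_e = [S(1−α)/(4σ)]^(1/4) = 237.4 K.
ΔF = Δ[S(1−α)]/4 = (1−0.494)·+55.7/4 = 7.046 W m^-2.
Planck response: λ_P = 4σT_e³ = 4·5.67×10⁻⁸·(237.4)³ = 3.035 W m^-2/K.
So ΔT₀ = 7.046/3.035 = 2.32 K.

2.3 K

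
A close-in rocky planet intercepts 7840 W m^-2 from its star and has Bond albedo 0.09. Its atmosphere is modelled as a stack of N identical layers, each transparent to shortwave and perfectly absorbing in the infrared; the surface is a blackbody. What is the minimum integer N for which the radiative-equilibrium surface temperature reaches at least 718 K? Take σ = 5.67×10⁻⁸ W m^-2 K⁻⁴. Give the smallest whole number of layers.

8

OLR = S(1−α)/4 = 1784 W m^-2; the top layer radiates at T_e = 421.1 K.
Since T_s⁴ = (N+1)T_e⁴, we need N ≥ (T_s/T_e)⁴ − 1 = 7.449.
The minimum whole number is N = 8.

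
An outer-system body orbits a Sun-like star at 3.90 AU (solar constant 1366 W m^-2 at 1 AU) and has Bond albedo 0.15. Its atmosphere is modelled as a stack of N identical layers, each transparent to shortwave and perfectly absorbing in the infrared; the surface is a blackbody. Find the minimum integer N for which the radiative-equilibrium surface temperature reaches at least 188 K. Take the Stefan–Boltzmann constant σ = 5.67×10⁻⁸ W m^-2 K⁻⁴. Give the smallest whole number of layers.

Irradiance scales as 1/d², so S = 1366 W m^-2 × (1/3.90)² = 89.81 W m^-2.
The effective emission temperature is T_e = [S(1−α)/(4σ)]^¼ = 135.4 K.
Since T_s⁴ = (N+1)T_e⁴, we need N ≥ (T_s/T_e)⁴ − 1 = 2.711.
Rounding up, N = 3.

3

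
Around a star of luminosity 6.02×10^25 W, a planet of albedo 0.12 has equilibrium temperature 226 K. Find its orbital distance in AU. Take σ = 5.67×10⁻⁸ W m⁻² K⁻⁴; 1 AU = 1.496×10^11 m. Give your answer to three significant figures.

0.564 AU

Energy balance gives S = 4σT⁴/(1−α) = 672.3 W m⁻².
From L = 4πd²S, d = √(6.02×10^25/(4π·672.3)) = 8.441×10^10 m = 0.5642 AU.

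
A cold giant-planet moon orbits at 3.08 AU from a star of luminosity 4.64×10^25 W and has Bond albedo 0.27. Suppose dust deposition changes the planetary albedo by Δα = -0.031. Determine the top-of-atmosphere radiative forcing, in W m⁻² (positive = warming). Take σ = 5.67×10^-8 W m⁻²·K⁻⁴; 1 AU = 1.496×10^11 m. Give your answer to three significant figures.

0.135 W m⁻²

Orbital distance: d = 3.08 AU = 4.608×10^11 m.
Flux at the orbit: S = L/(4πd²) = 4.64×10^25/(4π·(4.61×10^11)²) = 17.39 W m⁻².
The change in absorbed flux is Δ[S(1−α)/4] = −SΔα/4 = 0.1348 W m⁻².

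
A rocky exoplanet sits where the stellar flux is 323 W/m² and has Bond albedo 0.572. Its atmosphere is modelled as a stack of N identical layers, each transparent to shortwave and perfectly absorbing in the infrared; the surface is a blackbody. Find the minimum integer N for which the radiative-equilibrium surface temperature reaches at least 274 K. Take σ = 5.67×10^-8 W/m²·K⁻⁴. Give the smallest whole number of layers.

9

OLR = S(1−α)/4 = 34.56 W/m²; the top layer radiates at T_e = 157.1 K.
T_s = (N+1)^(1/4)·T_e ≥ 274 K requires N+1 ≥ (T_s/T_e)⁴ = (274/157.1)⁴ = 9.247.
The minimum whole number is N = 9.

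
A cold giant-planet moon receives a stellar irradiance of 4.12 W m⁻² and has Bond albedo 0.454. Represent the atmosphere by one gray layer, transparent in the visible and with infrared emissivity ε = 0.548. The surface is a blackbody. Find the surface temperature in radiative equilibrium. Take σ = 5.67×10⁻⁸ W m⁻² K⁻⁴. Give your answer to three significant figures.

60.8 K

Effective emission temperature (TOA balance): σT_e⁴ = S(1−α)/4 = 0.5624 W m⁻² → T_e = 56.12 K.
For a single slab of emissivity ε, T_s⁴ = 2T_e⁴/(2−ε); thus T_s = 56.12·(1.377)^(1/4) = 60.80 K.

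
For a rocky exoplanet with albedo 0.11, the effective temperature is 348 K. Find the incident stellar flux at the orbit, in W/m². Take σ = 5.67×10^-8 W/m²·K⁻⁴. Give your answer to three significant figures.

3740 W/m²

From S(1−α)/4 = σT⁴: S = 4σT⁴/(1−α).
The emitted flux is σT⁴ = 831.6 W/m².
So S = 4×831.6/(1−0.11) = 3737 W/m².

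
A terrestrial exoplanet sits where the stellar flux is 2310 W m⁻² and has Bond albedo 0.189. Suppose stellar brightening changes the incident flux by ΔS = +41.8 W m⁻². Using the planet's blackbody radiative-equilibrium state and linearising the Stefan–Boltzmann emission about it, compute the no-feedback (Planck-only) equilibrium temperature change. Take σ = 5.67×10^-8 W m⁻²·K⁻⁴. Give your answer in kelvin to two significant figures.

The baseline emission temperature is T_e = 301.5 K.
ΔF = Δ[S(1−α)]/4 = (1−0.189)·+41.8/4 = 8.475 W m⁻².
Linearising σT⁴ gives d(σT⁴)/dT = 4σT_e³ = 6.214 W m⁻² per K.
Hence the no-feedback warming is ΔF/(4σT_e³) = 1.36 K.

1.4 K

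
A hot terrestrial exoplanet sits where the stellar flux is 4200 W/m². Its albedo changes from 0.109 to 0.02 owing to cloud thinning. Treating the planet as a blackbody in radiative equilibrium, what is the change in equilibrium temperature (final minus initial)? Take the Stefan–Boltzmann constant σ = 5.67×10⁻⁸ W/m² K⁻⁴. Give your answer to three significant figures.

8.63 K

Initial: T₁ = [S(1−0.109)/(4σ)]^(1/4) = 358.4 K.
After:  T₂ = [4200·0.98/(4σ)]^(1/4) = 367.0 K.
Change: 367.0 − 358.4 = 8.633 K.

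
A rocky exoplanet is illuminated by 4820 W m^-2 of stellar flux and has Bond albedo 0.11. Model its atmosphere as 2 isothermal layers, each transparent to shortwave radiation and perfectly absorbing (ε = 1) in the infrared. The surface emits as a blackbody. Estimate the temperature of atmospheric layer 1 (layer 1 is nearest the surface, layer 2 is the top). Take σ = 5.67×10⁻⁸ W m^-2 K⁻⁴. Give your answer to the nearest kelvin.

The effective emission temperature is T_e = [S(1−α)/(4σ)]^¼ = 370.9 K.
Each opaque layer satisfies 2T_j⁴ = T_{j−1}⁴ + T_{j+1}⁴, giving T_k⁴ = (N+1−k)T_e⁴.
T_1 = (2)^(1/4)·370.9 = 441.0 K.

441 K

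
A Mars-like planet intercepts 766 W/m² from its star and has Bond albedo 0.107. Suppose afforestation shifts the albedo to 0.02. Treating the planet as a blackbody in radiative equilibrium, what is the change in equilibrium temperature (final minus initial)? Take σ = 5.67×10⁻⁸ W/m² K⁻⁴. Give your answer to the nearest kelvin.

Before: T₁ = [766.0·0.893/(4σ)]^(1/4) = 234.3 K.
Final:   T₂ = [S(1−0.02)/(4σ)]^(1/4) = 239.9 K.
Change: 239.9 − 234.3 = 5.510 K.

6 K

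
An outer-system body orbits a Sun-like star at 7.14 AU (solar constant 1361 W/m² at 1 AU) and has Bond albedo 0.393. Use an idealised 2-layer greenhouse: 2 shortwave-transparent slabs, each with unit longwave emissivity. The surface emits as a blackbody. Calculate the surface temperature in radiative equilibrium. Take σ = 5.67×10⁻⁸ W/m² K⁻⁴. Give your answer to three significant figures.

121 kelvin

By the inverse-square law, S = 1361/7.14² = 26.70 W/m².
The effective emission temperature is T_e = [S(1−α)/(4σ)]^¼ = 91.94 K.
With N = 2 opaque layers, T_s = (N+1)^(1/4)·T_e = 3^(1/4)·91.94 = 121.0 K.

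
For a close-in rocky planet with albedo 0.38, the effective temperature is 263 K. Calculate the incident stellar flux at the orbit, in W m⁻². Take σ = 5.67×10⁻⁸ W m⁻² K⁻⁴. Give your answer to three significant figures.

Invert the energy balance for S: S = 4σT⁴/(1−α).
σT⁴ = 5.67×10⁻⁸·(263)⁴ = 271.3 W m⁻².
S = 4·271.3/0.62 = 1750 W m⁻².

1750 W m⁻²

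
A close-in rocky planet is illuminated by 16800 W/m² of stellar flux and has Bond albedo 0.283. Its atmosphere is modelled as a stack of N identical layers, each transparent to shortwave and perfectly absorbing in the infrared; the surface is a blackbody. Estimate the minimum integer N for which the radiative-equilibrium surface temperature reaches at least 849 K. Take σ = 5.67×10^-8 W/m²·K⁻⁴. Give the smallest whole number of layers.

OLR = S(1−α)/4 = 3011 W/m²; the top layer radiates at T_e = 480.1 K.
Since T_s⁴ = (N+1)T_e⁴, we need N ≥ (T_s/T_e)⁴ − 1 = 8.782.
The minimum whole number is N = 9.

9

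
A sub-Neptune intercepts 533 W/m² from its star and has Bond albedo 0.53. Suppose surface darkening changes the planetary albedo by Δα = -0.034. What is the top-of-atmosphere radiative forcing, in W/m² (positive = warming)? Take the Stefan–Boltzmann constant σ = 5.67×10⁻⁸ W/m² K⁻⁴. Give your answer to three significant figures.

4.53 W/m²

ΔF = −(S/4)Δα = −(533.0/4)×(-0.034) = 4.530 W/m².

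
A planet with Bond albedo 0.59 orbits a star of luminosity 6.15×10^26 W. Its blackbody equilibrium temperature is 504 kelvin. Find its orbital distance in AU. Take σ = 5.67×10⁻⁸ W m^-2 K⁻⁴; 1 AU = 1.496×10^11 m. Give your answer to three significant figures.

Required flux: S = 4σT⁴/(1−α) = 35690 W m^-2.
Then d = [L/(4πS)]^(1/2) = 3.703×10^10 m, i.e. 0.2475 AU.

0.248 AU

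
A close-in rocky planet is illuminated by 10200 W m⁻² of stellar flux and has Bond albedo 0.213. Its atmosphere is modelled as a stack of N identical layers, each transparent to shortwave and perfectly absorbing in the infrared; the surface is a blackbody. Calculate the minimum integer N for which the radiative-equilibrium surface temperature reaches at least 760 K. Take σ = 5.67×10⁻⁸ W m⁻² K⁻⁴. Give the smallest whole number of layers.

The effective emission temperature is T_e = [S(1−α)/(4σ)]^¼ = 433.7 K.
Since T_s⁴ = (N+1)T_e⁴, we need N ≥ (T_s/T_e)⁴ − 1 = 8.426.
Rounding up, N = 9.

9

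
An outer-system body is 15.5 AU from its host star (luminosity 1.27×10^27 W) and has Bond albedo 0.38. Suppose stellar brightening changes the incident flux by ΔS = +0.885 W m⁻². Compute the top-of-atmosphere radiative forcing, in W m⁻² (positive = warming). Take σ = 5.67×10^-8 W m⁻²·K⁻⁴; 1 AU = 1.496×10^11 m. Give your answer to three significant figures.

Orbital distance: d = 15.5 AU = 2.319×10^12 m.
Flux at the orbit: S = L/(4πd²) = 1.27×10^27/(4π·(2.32×10^12)²) = 18.80 W m⁻².
TOA radiative forcing: ΔF = (1−α)ΔS/4 = 0.62·(+0.885)/4 = 0.1372 W m⁻².

0.137 W m⁻²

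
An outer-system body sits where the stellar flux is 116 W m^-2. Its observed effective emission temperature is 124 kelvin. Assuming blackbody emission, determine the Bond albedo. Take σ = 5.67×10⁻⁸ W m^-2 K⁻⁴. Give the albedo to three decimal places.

0.538

Energy balance: S(1−α)/4 = σT⁴, so 1−α = 4σT⁴/S.
σT⁴ = 13.41 W m^-2, so 4σT⁴ = 53.62 W m^-2.
Hence α = 1 − 53.62/116.0 = 0.5378.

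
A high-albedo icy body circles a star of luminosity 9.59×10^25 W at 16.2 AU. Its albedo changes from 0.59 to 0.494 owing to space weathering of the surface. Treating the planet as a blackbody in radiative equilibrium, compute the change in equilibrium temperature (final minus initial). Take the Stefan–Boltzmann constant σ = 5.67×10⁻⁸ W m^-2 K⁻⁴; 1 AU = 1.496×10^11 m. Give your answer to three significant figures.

2.11 K

d = 16.2 × 1.496×10^11 m = 2.424×10^12 m.
Spreading L over a sphere of radius d: S = 9.59×10^25/(4π·2.42×10^12²) = 1.299 W m^-2.
Initial: T₁ = [S(1−0.59)/(4σ)]^(1/4) = 39.15 K.
After:  T₂ = [1.299·0.506/(4σ)]^(1/4) = 41.26 K.
ΔT = T₂ − T₁ = 2.114 K.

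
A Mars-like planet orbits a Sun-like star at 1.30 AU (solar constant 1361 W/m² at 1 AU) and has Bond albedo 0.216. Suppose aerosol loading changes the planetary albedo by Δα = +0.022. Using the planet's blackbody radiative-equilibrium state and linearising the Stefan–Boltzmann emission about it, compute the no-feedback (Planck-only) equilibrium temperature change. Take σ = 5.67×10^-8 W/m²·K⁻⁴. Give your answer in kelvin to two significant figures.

-1.6 K

Irradiance scales as 1/d², so S = 1361 W/m² × (1/1.30)² = 805.3 W/m².
Unperturbed T_e = [805.3·(1−0.216)/(4σ)]^¼ = 229.7 K.
The change in absorbed flux is Δ[S(1−α)/4] = −SΔα/4 = -4.429 W/m².
Planck response: λ_P = 4σT_e³ = 4·5.67×10⁻⁸·(229.7)³ = 2.749 W/m²/K.
ΔT₀ = ΔF/λ_P = -4.429/2.749 = -1.61 K.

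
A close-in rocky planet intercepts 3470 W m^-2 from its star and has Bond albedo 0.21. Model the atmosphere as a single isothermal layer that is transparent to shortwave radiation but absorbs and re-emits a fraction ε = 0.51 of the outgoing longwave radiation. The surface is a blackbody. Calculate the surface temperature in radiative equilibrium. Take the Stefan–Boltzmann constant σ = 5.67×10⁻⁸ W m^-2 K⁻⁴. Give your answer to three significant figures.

357 kelvin

The planet radiates to space at T_e = [S(1−α)/(4σ)]^(1/4) = 331.6 K.
For a single slab of emissivity ε, T_s⁴ = 2T_e⁴/(2−ε); thus T_s = 331.6·(1.342)^(1/4) = 356.9 K.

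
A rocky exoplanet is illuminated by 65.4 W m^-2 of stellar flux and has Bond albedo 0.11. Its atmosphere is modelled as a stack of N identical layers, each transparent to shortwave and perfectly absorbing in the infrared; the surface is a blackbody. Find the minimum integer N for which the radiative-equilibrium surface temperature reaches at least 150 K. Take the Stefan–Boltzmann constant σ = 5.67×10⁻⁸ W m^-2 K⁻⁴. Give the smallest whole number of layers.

OLR = S(1−α)/4 = 14.55 W m^-2; the top layer radiates at T_e = 126.6 K.
Since T_s⁴ = (N+1)T_e⁴, we need N ≥ (T_s/T_e)⁴ − 1 = 0.973.
Rounding up, N = 1.

1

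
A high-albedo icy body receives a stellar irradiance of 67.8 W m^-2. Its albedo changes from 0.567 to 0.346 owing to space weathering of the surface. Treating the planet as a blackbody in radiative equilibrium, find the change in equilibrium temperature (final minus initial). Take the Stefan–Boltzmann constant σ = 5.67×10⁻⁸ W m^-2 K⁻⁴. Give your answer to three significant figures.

11.6 kelvin

Before: T₁ = [67.80·0.433/(4σ)]^(1/4) = 106.7 K.
After:  T₂ = [67.80·0.654/(4σ)]^(1/4) = 118.2 K.
ΔT = T₂ − T₁ = 11.58 K.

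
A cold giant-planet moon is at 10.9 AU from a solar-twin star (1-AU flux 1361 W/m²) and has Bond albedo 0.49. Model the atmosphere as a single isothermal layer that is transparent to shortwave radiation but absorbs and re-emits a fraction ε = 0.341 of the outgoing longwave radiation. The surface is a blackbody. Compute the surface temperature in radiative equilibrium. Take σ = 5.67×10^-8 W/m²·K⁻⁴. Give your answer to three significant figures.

Flux at the orbit: S = 1361/(10.9)² = 11.46 W/m².
The planet radiates to space at T_e = [S(1−α)/(4σ)]^(1/4) = 71.24 K.
Surface balance with a leaky layer gives σT_s⁴ = σT_e⁴·2/(2−ε), so T_s = T_e·[2/(2−0.341)]^(1/4) = 74.65 K.

74.6 K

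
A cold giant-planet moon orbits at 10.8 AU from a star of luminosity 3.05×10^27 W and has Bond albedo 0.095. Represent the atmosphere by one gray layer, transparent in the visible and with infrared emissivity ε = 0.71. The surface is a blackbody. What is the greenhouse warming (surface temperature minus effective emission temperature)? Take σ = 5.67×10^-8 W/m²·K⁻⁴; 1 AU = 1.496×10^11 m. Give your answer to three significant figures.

16.1 K

Orbital distance: d = 10.8 AU = 1.616×10^12 m.
Flux at the orbit: S = L/(4πd²) = 3.05×10^27/(4π·(1.62×10^12)²) = 92.98 W/m².
Effective emission temperature (TOA balance): σT_e⁴ = S(1−α)/4 = 21.04 W/m² → T_e = 138.8 K.
For a single slab of emissivity ε, T_s⁴ = 2T_e⁴/(2−ε); thus T_s = 138.8·(1.55)^(1/4) = 154.9 K.
The atmosphere warms the surface by 16.08 K.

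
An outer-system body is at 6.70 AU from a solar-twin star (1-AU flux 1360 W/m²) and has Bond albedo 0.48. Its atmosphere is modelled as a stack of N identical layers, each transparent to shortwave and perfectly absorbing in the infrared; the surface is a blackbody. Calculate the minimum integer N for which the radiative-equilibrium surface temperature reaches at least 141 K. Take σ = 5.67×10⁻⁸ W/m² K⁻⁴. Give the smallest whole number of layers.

By the inverse-square law, S = 1360/6.70² = 30.30 W/m².
Top-of-atmosphere balance: σT_e⁴ = S(1−α)/4 = 3.939 W/m² → T_e = 91.29 K.
T_s = (N+1)^(1/4)·T_e ≥ 141 K requires N+1 ≥ (T_s/T_e)⁴ = (141/91.29)⁴ = 5.690.
So N ≥ 4.690; the smallest integer is N = 5.

5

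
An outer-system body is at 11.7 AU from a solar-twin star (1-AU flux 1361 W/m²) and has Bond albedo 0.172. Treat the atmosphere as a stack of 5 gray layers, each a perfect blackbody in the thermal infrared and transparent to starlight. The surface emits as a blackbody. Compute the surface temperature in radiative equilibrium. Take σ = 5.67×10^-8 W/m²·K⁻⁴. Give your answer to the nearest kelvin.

121 K

By the inverse-square law, S = 1361/11.7² = 9.942 W/m².
OLR = S(1−α)/4 = 2.058 W/m²; the top layer radiates at T_e = 77.62 K.
For an N-layer opaque stack, T_s⁴ = (N+1)T_e⁴, hence T_s = (6)^(1/4)×77.62 K = 121.5 K.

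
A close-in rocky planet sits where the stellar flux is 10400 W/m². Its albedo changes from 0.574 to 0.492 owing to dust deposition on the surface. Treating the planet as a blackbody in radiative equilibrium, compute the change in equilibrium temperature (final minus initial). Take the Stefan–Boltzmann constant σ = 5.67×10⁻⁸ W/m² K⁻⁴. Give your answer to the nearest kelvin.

17 kelvin

Initial: T₁ = [S(1−0.574)/(4σ)]^(1/4) = 373.9 K.
With α = 0.492, T₂ = 390.7 K.
ΔT = T₂ − T₁ = 16.82 K.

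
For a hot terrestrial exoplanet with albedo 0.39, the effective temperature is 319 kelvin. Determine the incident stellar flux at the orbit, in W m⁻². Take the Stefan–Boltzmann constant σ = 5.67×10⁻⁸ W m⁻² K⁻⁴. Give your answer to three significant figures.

3850 W m⁻²

Invert the energy balance for S: S = 4σT⁴/(1−α).
The emitted flux is σT⁴ = 587.1 W m⁻².
So S = 4×587.1/(1−0.39) = 3850 W m⁻².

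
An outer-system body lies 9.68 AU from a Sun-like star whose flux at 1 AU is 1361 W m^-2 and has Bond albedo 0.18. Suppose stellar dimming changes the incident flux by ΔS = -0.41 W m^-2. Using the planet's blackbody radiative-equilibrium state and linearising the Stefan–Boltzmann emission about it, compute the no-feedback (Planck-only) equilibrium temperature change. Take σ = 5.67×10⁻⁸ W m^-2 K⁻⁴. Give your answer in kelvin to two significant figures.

-0.60 K

By the inverse-square law, S = 1361/9.68² = 14.52 W m^-2.
Unperturbed T_e = [14.52·(1−0.18)/(4σ)]^¼ = 85.13 K.
ΔF = Δ[S(1−α)]/4 = (1−0.18)·-0.41/4 = -0.08405 W m^-2.
Linearising σT⁴ gives d(σT⁴)/dT = 4σT_e³ = 0.1399 W m^-2 per K.
ΔT₀ = ΔF/λ_P = -0.08405/0.1399 = -0.601 K.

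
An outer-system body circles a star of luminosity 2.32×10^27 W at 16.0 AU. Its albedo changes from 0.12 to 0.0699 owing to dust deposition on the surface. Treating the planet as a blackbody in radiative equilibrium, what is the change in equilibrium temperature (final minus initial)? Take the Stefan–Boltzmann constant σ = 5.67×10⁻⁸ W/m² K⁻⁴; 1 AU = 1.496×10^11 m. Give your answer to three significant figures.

d = 16.0 × 1.496×10^11 m = 2.394×10^12 m.
Spreading L over a sphere of radius d: S = 2.32×10^27/(4π·2.39×10^12²) = 32.22 W/m².
With α = 0.12, T₁ = 105.7 K.
After:  T₂ = [32.22·0.93/(4σ)]^(1/4) = 107.2 K.
Change: 107.2 − 105.7 = 1.474 K.

1.47 K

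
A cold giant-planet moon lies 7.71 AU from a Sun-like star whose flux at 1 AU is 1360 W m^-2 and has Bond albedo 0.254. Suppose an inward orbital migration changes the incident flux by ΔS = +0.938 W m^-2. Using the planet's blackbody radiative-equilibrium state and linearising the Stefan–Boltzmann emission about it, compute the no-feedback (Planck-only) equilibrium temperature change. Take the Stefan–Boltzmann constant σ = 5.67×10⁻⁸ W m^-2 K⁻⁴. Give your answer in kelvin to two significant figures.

Irradiance scales as 1/d², so S = 1360 W m^-2 × (1/7.71)² = 22.88 W m^-2.
The baseline emission temperature is T_e = 93.14 K.
ΔF = Δ[S(1−α)]/4 = (1−0.254)·+0.938/4 = 0.1749 W m^-2.
Planck response: λ_P = 4σT_e³ = 4·5.67×10⁻⁸·(93.14)³ = 0.1832 W m^-2/K.
Hence the no-feedback warming is ΔF/(4σT_e³) = 0.955 K.

0.95 kelvin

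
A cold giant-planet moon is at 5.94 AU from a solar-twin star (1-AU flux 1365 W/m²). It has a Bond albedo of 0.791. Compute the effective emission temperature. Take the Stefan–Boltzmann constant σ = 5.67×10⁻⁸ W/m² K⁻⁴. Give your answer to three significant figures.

77.3 K

Irradiance scales as 1/d², so S = 1365 W/m² × (1/5.94)² = 38.69 W/m².
The planet absorbs (1−α)S over its disc πR² and re-emits over 4πR², so the mean absorbed flux is (1−0.791)·38.69/4 = 2.021 W/m².
In equilibrium σT⁴ equals this, so T = 77.27 K.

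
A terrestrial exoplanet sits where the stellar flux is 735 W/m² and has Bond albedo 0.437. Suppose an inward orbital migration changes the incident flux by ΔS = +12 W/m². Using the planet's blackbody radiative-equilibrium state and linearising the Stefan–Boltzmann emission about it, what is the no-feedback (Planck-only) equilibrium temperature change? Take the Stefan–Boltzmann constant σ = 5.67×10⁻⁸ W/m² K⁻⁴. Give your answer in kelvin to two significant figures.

0.84 K

Unperturbed T_e = [735.0·(1−0.437)/(4σ)]^¼ = 206.7 K.
ΔF = Δ[S(1−α)]/4 = (1−0.437)·+12/4 = 1.689 W/m².
Planck response: λ_P = 4σT_e³ = 4·5.67×10⁻⁸·(206.7)³ = 2.002 W/m²/K.
Hence the no-feedback warming is ΔF/(4σT_e³) = 0.844 K.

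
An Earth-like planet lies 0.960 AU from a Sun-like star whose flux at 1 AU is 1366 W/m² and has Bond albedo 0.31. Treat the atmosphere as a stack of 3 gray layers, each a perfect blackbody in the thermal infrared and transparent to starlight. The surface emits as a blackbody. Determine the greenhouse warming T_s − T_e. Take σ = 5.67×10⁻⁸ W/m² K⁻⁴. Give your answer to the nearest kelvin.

By the inverse-square law, S = 1366/0.960² = 1482 W/m².
OLR = S(1−α)/4 = 255.7 W/m²; the top layer radiates at T_e = 259.1 K.
Surface: T_s = (4)^¼·T_e = 366.5 K.
So the greenhouse effect raises the surface by 366.5 − 259.1 = 107.3 K.

107 kelvin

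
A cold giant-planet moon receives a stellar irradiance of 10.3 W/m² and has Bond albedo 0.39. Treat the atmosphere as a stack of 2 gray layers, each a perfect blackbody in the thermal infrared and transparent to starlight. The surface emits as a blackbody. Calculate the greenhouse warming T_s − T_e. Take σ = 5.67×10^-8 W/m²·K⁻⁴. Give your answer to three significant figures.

22.9 K

OLR = S(1−α)/4 = 1.571 W/m²; the top layer radiates at T_e = 72.55 K.
Surface: T_s = (3)^¼·T_e = 95.48 K.
So the greenhouse effect raises the surface by 95.48 − 72.55 = 22.93 K.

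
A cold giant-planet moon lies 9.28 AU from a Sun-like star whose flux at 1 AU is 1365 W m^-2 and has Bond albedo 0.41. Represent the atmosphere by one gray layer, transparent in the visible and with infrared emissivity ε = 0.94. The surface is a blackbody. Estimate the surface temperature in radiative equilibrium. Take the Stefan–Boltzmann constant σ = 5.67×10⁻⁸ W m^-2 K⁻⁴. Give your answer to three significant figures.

Flux at the orbit: S = 1365/(9.28)² = 15.85 W m^-2.
The planet radiates to space at T_e = [S(1−α)/(4σ)]^(1/4) = 80.13 K.
Surface balance with a leaky layer gives σT_s⁴ = σT_e⁴·2/(2−ε), so T_s = T_e·[2/(2−0.94)]^(1/4) = 93.92 K.

93.9 K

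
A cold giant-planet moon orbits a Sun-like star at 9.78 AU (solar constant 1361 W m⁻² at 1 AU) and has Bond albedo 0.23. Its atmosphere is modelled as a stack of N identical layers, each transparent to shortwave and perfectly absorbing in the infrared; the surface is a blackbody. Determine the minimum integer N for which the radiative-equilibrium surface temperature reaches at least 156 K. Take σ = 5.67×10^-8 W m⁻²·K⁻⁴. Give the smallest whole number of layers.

12

Flux at the orbit: S = 1361/(9.78)² = 14.23 W m⁻².
Top-of-atmosphere balance: σT_e⁴ = S(1−α)/4 = 2.739 W m⁻² → T_e = 83.37 K.
Need (N+1)T_e⁴ ≥ T_s⁴, i.e. N+1 ≥ (156/83.37)⁴ = 12.259.
Rounding up, N = 12.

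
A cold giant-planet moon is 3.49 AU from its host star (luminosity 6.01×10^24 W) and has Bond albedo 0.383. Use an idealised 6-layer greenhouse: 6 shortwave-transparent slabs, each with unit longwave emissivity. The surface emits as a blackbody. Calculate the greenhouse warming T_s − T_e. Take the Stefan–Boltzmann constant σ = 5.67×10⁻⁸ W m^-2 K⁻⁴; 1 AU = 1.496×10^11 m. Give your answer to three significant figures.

Orbital distance: d = 3.49 AU = 5.221×10^11 m.
S = L/(4πd²) = 1.754 W m^-2.
OLR = S(1−α)/4 = 0.2706 W m^-2; the top layer radiates at T_e = 46.74 K.
Surface: T_s = (7)^¼·T_e = 76.03 K.
Warming: T_s − T_e = 29.29 K.

29.3 kelvin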